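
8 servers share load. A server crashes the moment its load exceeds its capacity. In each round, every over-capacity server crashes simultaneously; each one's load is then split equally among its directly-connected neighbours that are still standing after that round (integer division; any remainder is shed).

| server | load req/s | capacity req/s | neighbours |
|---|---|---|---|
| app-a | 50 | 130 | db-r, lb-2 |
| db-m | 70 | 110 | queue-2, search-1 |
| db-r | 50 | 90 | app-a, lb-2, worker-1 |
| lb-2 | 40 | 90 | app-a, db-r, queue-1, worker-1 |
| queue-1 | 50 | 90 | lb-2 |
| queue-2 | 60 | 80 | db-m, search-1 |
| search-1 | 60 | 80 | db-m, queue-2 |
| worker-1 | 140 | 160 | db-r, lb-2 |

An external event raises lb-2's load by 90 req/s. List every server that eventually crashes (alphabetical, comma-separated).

app-a, db-r, lb-2, worker-1

Round 1 — lb-2 at 130 > 90. lb-2 crashes.
  lb-2 sheds 130 req/s to app-a, db-r, queue-1, worker-1: 32 each (2 lost).
    app-a: 50+32 = 82 ≤ 130
    db-r: 50+32 = 82 ≤ 90
    queue-1: 50+32 = 82 ≤ 90
    worker-1: 140+32 = 172 > 160
Round 2 — worker-1 crashes.
  worker-1 sheds 172 req/s to db-r: 172 each.
    db-r: 82+172 = 254 > 90
Round 3 — db-r crashes.
  db-r sheds 254 req/s to app-a: 254 each.
    app-a: 82+254 = 336 > 130
Round 4 — app-a crashes.
  app-a sheds 336 req/s: no online neighbours, lost.
No further crashes.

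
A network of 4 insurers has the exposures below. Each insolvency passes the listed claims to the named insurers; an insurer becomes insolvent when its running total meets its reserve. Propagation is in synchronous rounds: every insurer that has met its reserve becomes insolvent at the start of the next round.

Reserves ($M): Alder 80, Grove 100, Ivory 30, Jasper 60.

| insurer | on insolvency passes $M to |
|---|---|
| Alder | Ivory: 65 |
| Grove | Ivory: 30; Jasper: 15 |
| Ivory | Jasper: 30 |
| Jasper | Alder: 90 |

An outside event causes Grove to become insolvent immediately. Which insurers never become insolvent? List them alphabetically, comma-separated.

Round 1 — Grove becomes insolvent (initial).
  Ivory: +30 → 30 ≥ 30
  Jasper: +15 → 15 < 60
Round 2 — Ivory becomes insolvent.
  Jasper: +30 → 45 < 60
No further insolvencies.

Alder, Jasper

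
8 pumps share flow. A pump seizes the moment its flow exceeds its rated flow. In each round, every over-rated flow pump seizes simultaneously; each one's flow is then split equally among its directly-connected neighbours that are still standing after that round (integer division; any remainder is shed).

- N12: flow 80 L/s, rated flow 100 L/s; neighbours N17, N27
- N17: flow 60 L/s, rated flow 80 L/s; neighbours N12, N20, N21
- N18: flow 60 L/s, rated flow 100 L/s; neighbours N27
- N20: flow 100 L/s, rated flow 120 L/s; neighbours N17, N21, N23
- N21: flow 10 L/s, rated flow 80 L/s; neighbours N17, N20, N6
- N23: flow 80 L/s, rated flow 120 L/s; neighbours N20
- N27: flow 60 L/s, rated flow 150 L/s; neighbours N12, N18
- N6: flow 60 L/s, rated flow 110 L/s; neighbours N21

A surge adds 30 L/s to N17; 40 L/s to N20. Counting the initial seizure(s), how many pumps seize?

Round 1 — N17 at 90 > 80; N20 at 140 > 120. N17, N20 seize.
  N17 sheds 90 L/s to N12, N21: 45 each.
    N12: 80+45 = 125 > 100
    N21: 10+45 = 55 ≤ 80
  N20 sheds 140 L/s to N21, N23: 70 each.
    N21: 55+70 = 125 > 80
    N23: 80+70 = 150 > 120
Round 2 — N12, N21, N23 seize.
  N12 sheds 125 L/s to N27: 125 each.
    N27: 60+125 = 185 > 150
  N21 sheds 125 L/s to N6: 125 each.
    N6: 60+125 = 185 > 110
  N23 sheds 150 L/s: no online neighbours, lost.
Round 3 — N27, N6 seize.
  N27 sheds 185 L/s to N18: 185 each.
    N18: 60+185 = 245 > 100
  N6 sheds 185 L/s: no online neighbours, lost.
Round 4 — N18 seizes.
  N18 sheds 245 L/s: no online neighbours, lost.
No further seizures.

8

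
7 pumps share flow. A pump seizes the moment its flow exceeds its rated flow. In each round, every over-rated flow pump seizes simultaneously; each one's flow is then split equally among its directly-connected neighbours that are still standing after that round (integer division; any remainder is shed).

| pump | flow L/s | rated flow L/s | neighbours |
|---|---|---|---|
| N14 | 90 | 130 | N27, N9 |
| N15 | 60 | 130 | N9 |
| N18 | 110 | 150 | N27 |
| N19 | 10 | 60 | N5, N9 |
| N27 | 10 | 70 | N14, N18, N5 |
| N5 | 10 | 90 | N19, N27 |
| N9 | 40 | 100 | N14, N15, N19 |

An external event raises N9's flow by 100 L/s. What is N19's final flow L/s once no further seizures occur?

Round 1 — N9 at 140 > 100. N9 seizes.
  N9 sheds 140 L/s to N14, N15, N19: 46 each (2 lost).
    N14: 90+46 = 136 > 130
    N15: 60+46 = 106 ≤ 130
    N19: 10+46 = 56 ≤ 60
Round 2 — N14 seizes.
  N14 sheds 136 L/s to N27: 136 each.
    N27: 10+136 = 146 > 70
Round 3 — N27 seizes.
  N27 sheds 146 L/s to N18, N5: 73 each.
    N18: 110+73 = 183 > 150
    N5: 10+73 = 83 ≤ 90
Round 4 — N18 seizes.
  N18 sheds 183 L/s: no online neighbours, lost.
No further seizures.

56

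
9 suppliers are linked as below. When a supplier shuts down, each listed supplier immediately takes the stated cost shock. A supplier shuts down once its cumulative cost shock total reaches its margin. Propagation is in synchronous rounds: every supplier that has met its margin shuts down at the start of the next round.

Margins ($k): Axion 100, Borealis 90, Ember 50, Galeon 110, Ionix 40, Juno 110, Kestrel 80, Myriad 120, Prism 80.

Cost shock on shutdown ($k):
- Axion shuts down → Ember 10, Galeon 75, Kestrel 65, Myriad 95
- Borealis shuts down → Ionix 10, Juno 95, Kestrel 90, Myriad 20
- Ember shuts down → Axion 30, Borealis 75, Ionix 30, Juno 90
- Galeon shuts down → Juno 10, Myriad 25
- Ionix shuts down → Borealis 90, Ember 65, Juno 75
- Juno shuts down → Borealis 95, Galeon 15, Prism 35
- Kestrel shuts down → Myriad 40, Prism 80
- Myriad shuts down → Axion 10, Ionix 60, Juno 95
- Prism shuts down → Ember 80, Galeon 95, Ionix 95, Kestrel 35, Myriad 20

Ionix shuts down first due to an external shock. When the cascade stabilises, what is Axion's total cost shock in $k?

30

Round 1 — Ionix shuts down (initial).
  Borealis: +90 → 90 ≥ 90
  Ember: +65 → 65 ≥ 50
  Juno: +75 → 75 < 110
Round 2 — Borealis, Ember shut down.
  Axion: +30 → 30 < 100
  Juno: +95+90 → 260 ≥ 110
  Kestrel: +90 → 90 ≥ 80
  Myriad: +20 → 20 < 120
Round 3 — Juno, Kestrel shut down.
  Galeon: +15 → 15 < 110
  Myriad: +40 → 60 < 120
  Prism: +35+80 → 115 ≥ 80
Round 4 — Prism shuts down.
  Galeon: +95 → 110 ≥ 110
  Myriad: +20 → 80 < 120
Round 5 — Galeon shuts down.
  Myriad: +25 → 105 < 120
No further shutdowns.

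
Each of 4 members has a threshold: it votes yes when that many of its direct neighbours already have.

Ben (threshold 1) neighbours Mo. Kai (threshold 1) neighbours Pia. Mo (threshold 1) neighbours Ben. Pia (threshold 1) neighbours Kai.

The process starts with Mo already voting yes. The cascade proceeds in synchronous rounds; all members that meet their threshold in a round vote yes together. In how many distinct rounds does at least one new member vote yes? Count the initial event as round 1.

2

Round 1 — Mo votes yes (initial).
Round 2 — checking thresholds:
  Ben: 1 of 1 neighbours ≥ 1, votes yes.
Round 3 — no new yes votes; cascade stops.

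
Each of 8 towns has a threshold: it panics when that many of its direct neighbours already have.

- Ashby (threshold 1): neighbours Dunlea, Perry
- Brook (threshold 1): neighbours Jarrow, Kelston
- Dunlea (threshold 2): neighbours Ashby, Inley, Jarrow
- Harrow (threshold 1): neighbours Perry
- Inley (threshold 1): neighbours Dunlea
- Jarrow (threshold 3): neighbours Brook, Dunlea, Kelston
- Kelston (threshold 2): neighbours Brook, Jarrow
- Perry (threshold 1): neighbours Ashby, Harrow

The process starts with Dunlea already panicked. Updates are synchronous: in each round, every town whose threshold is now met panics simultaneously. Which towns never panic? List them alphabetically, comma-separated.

Brook, Jarrow, Kelston

Round 1 — Dunlea panics (initial).
Round 2 — checking thresholds:
  Ashby: 1 of 2 neighbours ≥ 1, panics.
  Inley: 1 of 1 neighbours ≥ 1, panics.
  Jarrow: 1 of 3 neighbours < 3, below threshold.
Round 3 — checking thresholds:
  Jarrow: 1 of 3 neighbours < 3, below threshold.
  Perry: 1 of 2 neighbours ≥ 1, panics.
Round 4 — checking thresholds:
  Harrow: 1 of 1 neighbours ≥ 1, panics.
  Jarrow: 1 of 3 neighbours < 3, below threshold.
Round 5 — no new panics; cascade stops.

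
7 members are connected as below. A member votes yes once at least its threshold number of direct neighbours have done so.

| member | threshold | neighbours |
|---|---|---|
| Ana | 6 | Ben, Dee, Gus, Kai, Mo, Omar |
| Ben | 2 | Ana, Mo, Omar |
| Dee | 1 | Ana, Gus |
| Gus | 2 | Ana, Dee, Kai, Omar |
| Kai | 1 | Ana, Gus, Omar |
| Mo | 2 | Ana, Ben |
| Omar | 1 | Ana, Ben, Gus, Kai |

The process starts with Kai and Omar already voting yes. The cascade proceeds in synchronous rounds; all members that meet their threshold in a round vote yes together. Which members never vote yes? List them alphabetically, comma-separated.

Round 1 — Kai, Omar vote yes (initial).
Round 2 — checking thresholds:
  Ana: 2 of 6 neighbours < 6, holds.
  Ben: 1 of 3 neighbours < 2, holds.
  Gus: 2 of 4 neighbours ≥ 2, votes yes.
Round 3 — checking thresholds:
  Ana: 3 of 6 neighbours < 6, holds.
  Ben: 1 of 3 neighbours < 2, holds.
  Dee: 1 of 2 neighbours ≥ 1, votes yes.
Round 4 — no new yes votes; cascade stops.

Ana, Ben, Mo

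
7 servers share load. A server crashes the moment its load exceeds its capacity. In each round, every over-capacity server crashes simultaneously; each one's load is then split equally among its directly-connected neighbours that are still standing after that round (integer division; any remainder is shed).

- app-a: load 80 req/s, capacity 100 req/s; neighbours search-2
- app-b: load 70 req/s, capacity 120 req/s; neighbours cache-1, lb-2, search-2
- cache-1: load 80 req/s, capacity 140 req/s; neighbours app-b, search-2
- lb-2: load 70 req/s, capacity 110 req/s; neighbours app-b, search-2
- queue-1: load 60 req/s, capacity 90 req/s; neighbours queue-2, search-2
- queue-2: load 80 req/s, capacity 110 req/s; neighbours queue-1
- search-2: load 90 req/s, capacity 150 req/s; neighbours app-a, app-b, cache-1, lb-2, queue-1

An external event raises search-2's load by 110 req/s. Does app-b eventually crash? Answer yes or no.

Round 1 — search-2 at 200 > 150. search-2 crashes.
  search-2 sheds 200 req/s to app-a, app-b, cache-1, lb-2, queue-1: 40 each.
    app-a: 80+40 = 120 > 100
    app-b: 70+40 = 110 ≤ 120
    cache-1: 80+40 = 120 ≤ 140
    lb-2: 70+40 = 110 ≤ 110
    queue-1: 60+40 = 100 > 90
Round 2 — app-a, queue-1 crash.
  app-a sheds 120 req/s: no online neighbours, lost.
  queue-1 sheds 100 req/s to queue-2: 100 each.
    queue-2: 80+100 = 180 > 110
Round 3 — queue-2 crashes.
  queue-2 sheds 180 req/s: no online neighbours, lost.
No further crashes.

no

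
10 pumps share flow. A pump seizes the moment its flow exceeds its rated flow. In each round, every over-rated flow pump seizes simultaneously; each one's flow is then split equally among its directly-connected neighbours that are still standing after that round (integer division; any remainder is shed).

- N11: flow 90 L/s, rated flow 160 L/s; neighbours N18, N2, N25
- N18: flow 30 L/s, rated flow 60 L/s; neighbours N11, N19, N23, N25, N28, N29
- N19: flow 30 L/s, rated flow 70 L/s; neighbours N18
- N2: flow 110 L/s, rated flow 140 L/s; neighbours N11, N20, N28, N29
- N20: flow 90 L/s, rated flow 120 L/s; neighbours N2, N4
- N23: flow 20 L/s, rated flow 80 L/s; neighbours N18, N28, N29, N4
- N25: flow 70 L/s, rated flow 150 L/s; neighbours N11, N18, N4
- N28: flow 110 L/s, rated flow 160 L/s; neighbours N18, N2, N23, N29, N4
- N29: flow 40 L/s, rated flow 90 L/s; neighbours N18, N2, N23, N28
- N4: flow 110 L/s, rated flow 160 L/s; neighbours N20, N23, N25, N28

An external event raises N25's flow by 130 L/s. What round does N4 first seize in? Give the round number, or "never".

2

Round 1 — N25 at 200 > 150. N25 seizes.
  N25 sheds 200 L/s to N11, N18, N4: 66 each (2 lost).
    N11: 90+66 = 156 ≤ 160
    N18: 30+66 = 96 > 60
    N4: 110+66 = 176 > 160
Round 2 — N18, N4 seize.
  N18 sheds 96 L/s to N11, N19, N23, N28, N29: 19 each (1 lost).
    N11: 156+19 = 175 > 160
    N19: 30+19 = 49 ≤ 70
    N23: 20+19 = 39 ≤ 80
    N28: 110+19 = 129 ≤ 160
    N29: 40+19 = 59 ≤ 90
  N4 sheds 176 L/s to N20, N23, N28: 58 each (2 lost).
    N20: 90+58 = 148 > 120
    N23: 39+58 = 97 > 80
    N28: 129+58 = 187 > 160
Round 3 — N11, N20, N23, N28 seize.
  N11 sheds 175 L/s to N2: 175 each.
    N2: 110+175 = 285 > 140
  N20 sheds 148 L/s to N2: 148 each.
    N2: 285+148 = 433 > 140
  N23 sheds 97 L/s to N29: 97 each.
    N29: 59+97 = 156 > 90
  N28 sheds 187 L/s to N2, N29: 93 each (1 lost).
    N2: 433+93 = 526 > 140
    N29: 156+93 = 249 > 90
Round 4 — N2, N29 seize.
  N2 sheds 526 L/s: no online neighbours, lost.
  N29 sheds 249 L/s: no online neighbours, lost.
No further seizures.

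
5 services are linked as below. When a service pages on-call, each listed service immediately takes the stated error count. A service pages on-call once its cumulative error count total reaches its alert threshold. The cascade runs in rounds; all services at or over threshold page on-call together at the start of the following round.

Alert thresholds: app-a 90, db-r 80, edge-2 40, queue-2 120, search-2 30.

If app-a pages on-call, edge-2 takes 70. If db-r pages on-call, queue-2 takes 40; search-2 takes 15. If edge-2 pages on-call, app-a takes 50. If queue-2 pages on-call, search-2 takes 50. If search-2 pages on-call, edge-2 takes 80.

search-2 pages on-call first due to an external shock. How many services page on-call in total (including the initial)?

Round 1 — search-2 pages on-call (initial).
  edge-2: +80 → 80 ≥ 40
Round 2 — edge-2 pages on-call.
  app-a: +50 → 50 < 90
No further pages.

2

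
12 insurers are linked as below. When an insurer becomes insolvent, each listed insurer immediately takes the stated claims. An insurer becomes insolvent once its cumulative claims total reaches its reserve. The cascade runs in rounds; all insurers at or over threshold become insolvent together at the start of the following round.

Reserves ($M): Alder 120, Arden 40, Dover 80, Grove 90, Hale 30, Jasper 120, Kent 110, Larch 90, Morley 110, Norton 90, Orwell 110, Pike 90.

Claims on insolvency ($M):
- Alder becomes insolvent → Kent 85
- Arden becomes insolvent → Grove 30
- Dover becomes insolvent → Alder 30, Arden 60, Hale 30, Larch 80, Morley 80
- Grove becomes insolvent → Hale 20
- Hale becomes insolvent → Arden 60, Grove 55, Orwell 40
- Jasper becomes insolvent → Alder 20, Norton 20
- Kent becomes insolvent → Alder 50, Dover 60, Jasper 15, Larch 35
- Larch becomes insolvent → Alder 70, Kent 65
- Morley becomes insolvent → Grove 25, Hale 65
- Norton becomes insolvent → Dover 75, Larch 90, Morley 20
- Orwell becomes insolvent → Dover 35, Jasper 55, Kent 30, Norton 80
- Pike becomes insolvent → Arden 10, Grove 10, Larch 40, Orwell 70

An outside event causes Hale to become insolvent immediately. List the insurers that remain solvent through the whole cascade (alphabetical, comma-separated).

Alder, Dover, Grove, Jasper, Kent, Larch, Morley, Norton, Orwell, Pike

Round 1 — Hale becomes insolvent (initial).
  Arden: +60 → 60 ≥ 40
  Grove: +55 → 55 < 90
  Orwell: +40 → 40 < 110
Round 2 — Arden becomes insolvent.
  Grove: +30 → 85 < 90
No further insolvencies.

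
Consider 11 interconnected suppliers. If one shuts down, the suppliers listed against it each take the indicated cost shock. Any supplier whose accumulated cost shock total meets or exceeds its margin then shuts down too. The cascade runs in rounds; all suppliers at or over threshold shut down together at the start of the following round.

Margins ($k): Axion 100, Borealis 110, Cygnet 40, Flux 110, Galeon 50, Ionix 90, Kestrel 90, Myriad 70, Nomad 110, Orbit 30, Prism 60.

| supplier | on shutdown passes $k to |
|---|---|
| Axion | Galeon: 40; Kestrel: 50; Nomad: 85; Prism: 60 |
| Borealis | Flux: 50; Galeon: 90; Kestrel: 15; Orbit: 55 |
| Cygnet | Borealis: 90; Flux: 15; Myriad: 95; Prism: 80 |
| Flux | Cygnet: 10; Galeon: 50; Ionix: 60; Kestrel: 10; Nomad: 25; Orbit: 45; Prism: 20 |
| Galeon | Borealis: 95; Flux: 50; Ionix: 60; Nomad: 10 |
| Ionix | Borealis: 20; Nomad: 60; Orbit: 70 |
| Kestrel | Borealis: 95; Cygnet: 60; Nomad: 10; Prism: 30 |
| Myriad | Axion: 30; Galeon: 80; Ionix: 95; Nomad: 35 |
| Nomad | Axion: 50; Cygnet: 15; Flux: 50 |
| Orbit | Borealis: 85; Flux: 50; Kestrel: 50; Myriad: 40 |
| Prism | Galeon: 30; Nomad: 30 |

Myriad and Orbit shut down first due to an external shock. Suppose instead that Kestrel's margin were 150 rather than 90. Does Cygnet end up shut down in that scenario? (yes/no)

no

With Kestrel's margin at 150:
Round 1 — Myriad, Orbit shut down (initial).
  Axion: +30 → 30 < 100
  Borealis: +85 → 85 < 110
  Flux: +50 → 50 < 110
  Galeon: +80 → 80 ≥ 50
  Ionix: +95 → 95 ≥ 90
  Kestrel: +50 → 50 < 150
  Nomad: +35 → 35 < 110
Round 2 — Galeon, Ionix shut down.
  Borealis: +95+20 → 200 ≥ 110
  Flux: +50 → 100 < 110
  Nomad: +10+60 → 105 < 110
Round 3 — Borealis shuts down.
  Flux: +50 → 150 ≥ 110
  Kestrel: +15 → 65 < 150
Round 4 — Flux shuts down.
  Cygnet: +10 → 10 < 40
  Kestrel: +10 → 75 < 150
  Nomad: +25 → 130 ≥ 110
  Prism: +20 → 20 < 60
Round 5 — Nomad shuts down.
  Axion: +50 → 80 < 100
  Cygnet: +15 → 25 < 40
No further shutdowns.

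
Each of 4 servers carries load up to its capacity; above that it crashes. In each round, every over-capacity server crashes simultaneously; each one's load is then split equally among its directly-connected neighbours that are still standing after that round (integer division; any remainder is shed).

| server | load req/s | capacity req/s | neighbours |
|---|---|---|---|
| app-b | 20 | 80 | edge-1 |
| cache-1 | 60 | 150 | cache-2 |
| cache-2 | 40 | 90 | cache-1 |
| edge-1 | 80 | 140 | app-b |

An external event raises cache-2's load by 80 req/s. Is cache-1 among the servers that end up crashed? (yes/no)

yes

Round 1 — cache-2 at 120 > 90. cache-2 crashes.
  cache-2 sheds 120 req/s to cache-1: 120 each.
    cache-1: 60+120 = 180 > 150
Round 2 — cache-1 crashes.
  cache-1 sheds 180 req/s: no online neighbours, lost.
No further crashes.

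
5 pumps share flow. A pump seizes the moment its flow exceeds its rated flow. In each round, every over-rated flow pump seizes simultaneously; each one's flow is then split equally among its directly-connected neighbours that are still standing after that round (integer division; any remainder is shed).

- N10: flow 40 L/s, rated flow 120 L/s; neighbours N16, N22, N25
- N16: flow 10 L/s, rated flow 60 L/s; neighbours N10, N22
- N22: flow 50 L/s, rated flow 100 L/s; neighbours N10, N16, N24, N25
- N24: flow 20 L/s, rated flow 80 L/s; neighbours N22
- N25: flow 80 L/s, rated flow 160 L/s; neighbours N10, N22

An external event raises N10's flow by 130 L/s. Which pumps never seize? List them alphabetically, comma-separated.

N24

Round 1 — N10 at 170 > 120. N10 seizes.
  N10 sheds 170 L/s to N16, N22, N25: 56 each (2 lost).
    N16: 10+56 = 66 > 60
    N22: 50+56 = 106 > 100
    N25: 80+56 = 136 ≤ 160
Round 2 — N16, N22 seize.
  N16 sheds 66 L/s: no online neighbours, lost.
  N22 sheds 106 L/s to N24, N25: 53 each.
    N24: 20+53 = 73 ≤ 80
    N25: 136+53 = 189 > 160
Round 3 — N25 seizes.
  N25 sheds 189 L/s: no online neighbours, lost.
No further seizures.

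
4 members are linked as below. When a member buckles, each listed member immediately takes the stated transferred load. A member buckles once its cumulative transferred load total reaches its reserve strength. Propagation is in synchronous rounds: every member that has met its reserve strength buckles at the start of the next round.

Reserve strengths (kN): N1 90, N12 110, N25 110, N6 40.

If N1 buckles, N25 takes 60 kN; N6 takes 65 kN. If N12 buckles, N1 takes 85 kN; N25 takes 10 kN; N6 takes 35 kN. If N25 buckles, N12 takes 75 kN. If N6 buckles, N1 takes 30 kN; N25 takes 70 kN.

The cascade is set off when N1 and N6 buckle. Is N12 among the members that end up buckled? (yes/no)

no

Round 1 — N1, N6 buckle (initial).
  N25: +60+70 → 130 ≥ 110
Round 2 — N25 buckles.
  N12: +75 → 75 < 110
No further bucklings.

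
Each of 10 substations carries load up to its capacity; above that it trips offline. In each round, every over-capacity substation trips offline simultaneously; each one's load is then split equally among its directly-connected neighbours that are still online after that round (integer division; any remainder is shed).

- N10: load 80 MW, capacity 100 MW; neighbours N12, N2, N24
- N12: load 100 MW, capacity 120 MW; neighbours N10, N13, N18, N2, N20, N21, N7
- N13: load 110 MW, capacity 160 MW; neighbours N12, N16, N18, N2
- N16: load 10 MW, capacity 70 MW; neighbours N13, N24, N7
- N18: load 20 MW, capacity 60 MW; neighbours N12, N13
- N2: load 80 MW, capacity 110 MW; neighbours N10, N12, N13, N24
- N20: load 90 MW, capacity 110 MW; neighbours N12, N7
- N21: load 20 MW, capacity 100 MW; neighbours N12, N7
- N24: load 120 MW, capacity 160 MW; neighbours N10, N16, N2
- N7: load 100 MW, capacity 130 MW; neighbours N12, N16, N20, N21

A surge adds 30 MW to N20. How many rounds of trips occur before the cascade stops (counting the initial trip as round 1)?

Round 1 — N20 at 120 > 110. N20 trips offline.
  N20 sheds 120 MW to N12, N7: 60 each.
    N12: 100+60 = 160 > 120
    N7: 100+60 = 160 > 130
Round 2 — N12, N7 trip offline.
  N12 sheds 160 MW to N10, N13, N18, N2, N21: 32 each.
    N10: 80+32 = 112 > 100
    N13: 110+32 = 142 ≤ 160
    N18: 20+32 = 52 ≤ 60
    N2: 80+32 = 112 > 110
    N21: 20+32 = 52 ≤ 100
  N7 sheds 160 MW to N16, N21: 80 each.
    N16: 10+80 = 90 > 70
    N21: 52+80 = 132 > 100
Round 3 — N10, N16, N2, N21 trip offline.
  N10 sheds 112 MW to N24: 112 each.
    N24: 120+112 = 232 > 160
  N16 sheds 90 MW to N13, N24: 45 each.
    N13: 142+45 = 187 > 160
    N24: 232+45 = 277 > 160
  N2 sheds 112 MW to N13, N24: 56 each.
    N13: 187+56 = 243 > 160
    N24: 277+56 = 333 > 160
  N21 sheds 132 MW: no online neighbours, lost.
Round 4 — N13, N24 trip offline.
  N13 sheds 243 MW to N18: 243 each.
    N18: 52+243 = 295 > 60
  N24 sheds 333 MW: no online neighbours, lost.
Round 5 — N18 trips offline.
  N18 sheds 295 MW: no online neighbours, lost.
No further trips.

5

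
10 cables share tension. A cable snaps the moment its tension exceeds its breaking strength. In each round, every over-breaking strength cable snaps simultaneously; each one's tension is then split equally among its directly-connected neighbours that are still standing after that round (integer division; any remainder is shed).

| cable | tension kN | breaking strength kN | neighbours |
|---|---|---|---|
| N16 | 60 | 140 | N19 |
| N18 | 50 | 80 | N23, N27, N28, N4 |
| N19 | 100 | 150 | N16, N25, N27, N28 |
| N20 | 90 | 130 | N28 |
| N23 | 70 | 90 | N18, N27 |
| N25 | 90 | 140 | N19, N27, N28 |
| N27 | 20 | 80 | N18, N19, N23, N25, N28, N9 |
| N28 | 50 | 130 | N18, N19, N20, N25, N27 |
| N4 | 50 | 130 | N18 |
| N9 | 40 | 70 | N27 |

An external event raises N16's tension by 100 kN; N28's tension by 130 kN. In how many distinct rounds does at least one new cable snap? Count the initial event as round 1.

4

Round 1 — N16 at 160 > 140; N28 at 180 > 130. N16, N28 snap.
  N16 sheds 160 kN to N19: 160 each.
    N19: 100+160 = 260 > 150
  N28 sheds 180 kN to N18, N19, N20, N25, N27: 36 each.
    N18: 50+36 = 86 > 80
    N19: 260+36 = 296 > 150
    N20: 90+36 = 126 ≤ 130
    N25: 90+36 = 126 ≤ 140
    N27: 20+36 = 56 ≤ 80
Round 2 — N18, N19 snap.
  N18 sheds 86 kN to N23, N27, N4: 28 each (2 lost).
    N23: 70+28 = 98 > 90
    N27: 56+28 = 84 > 80
    N4: 50+28 = 78 ≤ 130
  N19 sheds 296 kN to N25, N27: 148 each.
    N25: 126+148 = 274 > 140
    N27: 84+148 = 232 > 80
Round 3 — N23, N25, N27 snap.
  N23 sheds 98 kN: no online neighbours, lost.
  N25 sheds 274 kN: no online neighbours, lost.
  N27 sheds 232 kN to N9: 232 each.
    N9: 40+232 = 272 > 70
Round 4 — N9 snaps.
  N9 sheds 272 kN: no online neighbours, lost.
No further breaks.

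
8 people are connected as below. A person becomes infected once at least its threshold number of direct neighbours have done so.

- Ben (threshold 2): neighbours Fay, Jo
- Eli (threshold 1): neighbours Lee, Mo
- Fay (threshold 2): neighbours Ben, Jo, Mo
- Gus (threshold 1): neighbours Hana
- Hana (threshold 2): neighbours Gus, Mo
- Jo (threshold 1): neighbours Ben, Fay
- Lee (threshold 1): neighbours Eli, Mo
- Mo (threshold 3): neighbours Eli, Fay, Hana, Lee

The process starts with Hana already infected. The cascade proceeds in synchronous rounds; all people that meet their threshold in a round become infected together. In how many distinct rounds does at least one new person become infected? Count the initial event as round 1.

2

Round 1 — Hana becomes infected (initial).
Round 2 — checking thresholds:
  Gus: 1 of 1 neighbours ≥ 1, becomes infected.
  Mo: 1 of 4 neighbours < 3, below threshold.
Round 3 — no new infections; cascade stops.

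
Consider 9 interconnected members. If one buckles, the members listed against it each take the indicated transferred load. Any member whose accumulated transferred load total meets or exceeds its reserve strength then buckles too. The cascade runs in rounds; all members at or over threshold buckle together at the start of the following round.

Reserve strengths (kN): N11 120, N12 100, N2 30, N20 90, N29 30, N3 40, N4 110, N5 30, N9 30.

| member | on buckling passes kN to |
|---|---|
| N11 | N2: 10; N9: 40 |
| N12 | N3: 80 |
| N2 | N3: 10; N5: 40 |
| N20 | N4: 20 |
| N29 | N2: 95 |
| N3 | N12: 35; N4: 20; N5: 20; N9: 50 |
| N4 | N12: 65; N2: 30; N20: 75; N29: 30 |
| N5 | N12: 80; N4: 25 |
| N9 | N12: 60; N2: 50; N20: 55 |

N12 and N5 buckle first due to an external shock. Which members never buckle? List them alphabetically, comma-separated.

Round 1 — N12, N5 buckle (initial).
  N3: +80 → 80 ≥ 40
  N4: +25 → 25 < 110
Round 2 — N3 buckles.
  N4: +20 → 45 < 110
  N9: +50 → 50 ≥ 30
Round 3 — N9 buckles.
  N2: +50 → 50 ≥ 30
  N20: +55 → 55 < 90
Round 4 — N2 buckles.
No further bucklings.

N11, N20, N29, N4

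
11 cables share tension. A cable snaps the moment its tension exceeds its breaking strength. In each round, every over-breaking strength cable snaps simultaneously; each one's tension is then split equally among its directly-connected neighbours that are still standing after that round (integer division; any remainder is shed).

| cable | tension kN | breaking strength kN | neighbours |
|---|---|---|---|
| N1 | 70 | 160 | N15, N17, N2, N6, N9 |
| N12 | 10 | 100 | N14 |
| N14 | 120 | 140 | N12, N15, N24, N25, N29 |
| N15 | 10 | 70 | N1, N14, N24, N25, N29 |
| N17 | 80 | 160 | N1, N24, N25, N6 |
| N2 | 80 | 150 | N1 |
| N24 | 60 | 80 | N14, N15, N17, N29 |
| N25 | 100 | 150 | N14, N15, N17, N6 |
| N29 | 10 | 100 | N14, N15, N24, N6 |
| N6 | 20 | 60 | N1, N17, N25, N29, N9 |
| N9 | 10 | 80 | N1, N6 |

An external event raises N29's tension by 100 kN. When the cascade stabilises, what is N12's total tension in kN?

Round 1 — N29 at 110 > 100. N29 snaps.
  N29 sheds 110 kN to N14, N15, N24, N6: 27 each (2 lost).
    N14: 120+27 = 147 > 140
    N15: 10+27 = 37 ≤ 70
    N24: 60+27 = 87 > 80
    N6: 20+27 = 47 ≤ 60
Round 2 — N14, N24 snap.
  N14 sheds 147 kN to N12, N15, N25: 49 each.
    N12: 10+49 = 59 ≤ 100
    N15: 37+49 = 86 > 70
    N25: 100+49 = 149 ≤ 150
  N24 sheds 87 kN to N15, N17: 43 each (1 lost).
    N15: 86+43 = 129 > 70
    N17: 80+43 = 123 ≤ 160
Round 3 — N15 snaps.
  N15 sheds 129 kN to N1, N25: 64 each (1 lost).
    N1: 70+64 = 134 ≤ 160
    N25: 149+64 = 213 > 150
Round 4 — N25 snaps.
  N25 sheds 213 kN to N17, N6: 106 each (1 lost).
    N17: 123+106 = 229 > 160
    N6: 47+106 = 153 > 60
Round 5 — N17, N6 snap.
  N17 sheds 229 kN to N1: 229 each.
    N1: 134+229 = 363 > 160
  N6 sheds 153 kN to N1, N9: 76 each (1 lost).
    N1: 363+76 = 439 > 160
    N9: 10+76 = 86 > 80
Round 6 — N1, N9 snap.
  N1 sheds 439 kN to N2: 439 each.
    N2: 80+439 = 519 > 150
  N9 sheds 86 kN: no online neighbours, lost.
Round 7 — N2 snaps.
  N2 sheds 519 kN: no online neighbours, lost.
No further breaks.

59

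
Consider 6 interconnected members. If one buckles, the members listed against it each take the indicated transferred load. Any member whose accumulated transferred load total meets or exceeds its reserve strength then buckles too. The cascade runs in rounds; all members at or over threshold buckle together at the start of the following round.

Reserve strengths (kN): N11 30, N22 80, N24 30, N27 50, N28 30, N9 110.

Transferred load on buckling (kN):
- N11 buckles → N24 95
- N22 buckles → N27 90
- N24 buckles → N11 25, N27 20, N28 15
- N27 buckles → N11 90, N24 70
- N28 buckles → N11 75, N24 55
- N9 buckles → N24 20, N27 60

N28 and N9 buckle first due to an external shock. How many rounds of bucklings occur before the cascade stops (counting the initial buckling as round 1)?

2

Round 1 — N28, N9 buckle (initial).
  N11: +75 → 75 ≥ 30
  N24: +55+20 → 75 ≥ 30
  N27: +60 → 60 ≥ 50
Round 2 — N11, N24, N27 buckle.
No further bucklings.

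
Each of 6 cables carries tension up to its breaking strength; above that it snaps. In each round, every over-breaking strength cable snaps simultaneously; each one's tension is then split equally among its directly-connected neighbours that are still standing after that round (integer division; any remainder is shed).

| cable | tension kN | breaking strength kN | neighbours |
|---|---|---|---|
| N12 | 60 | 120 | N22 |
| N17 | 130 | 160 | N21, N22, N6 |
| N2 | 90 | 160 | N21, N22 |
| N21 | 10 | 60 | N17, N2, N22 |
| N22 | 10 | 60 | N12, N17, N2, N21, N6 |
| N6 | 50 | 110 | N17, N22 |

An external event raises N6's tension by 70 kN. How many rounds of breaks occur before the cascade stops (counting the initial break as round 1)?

Round 1 — N6 at 120 > 110. N6 snaps.
  N6 sheds 120 kN to N17, N22: 60 each.
    N17: 130+60 = 190 > 160
    N22: 10+60 = 70 > 60
Round 2 — N17, N22 snap.
  N17 sheds 190 kN to N21: 190 each.
    N21: 10+190 = 200 > 60
  N22 sheds 70 kN to N12, N2, N21: 23 each (1 lost).
    N12: 60+23 = 83 ≤ 120
    N2: 90+23 = 113 ≤ 160
    N21: 200+23 = 223 > 60
Round 3 — N21 snaps.
  N21 sheds 223 kN to N2: 223 each.
    N2: 113+223 = 336 > 160
Round 4 — N2 snaps.
  N2 sheds 336 kN: no online neighbours, lost.
No further breaks.

4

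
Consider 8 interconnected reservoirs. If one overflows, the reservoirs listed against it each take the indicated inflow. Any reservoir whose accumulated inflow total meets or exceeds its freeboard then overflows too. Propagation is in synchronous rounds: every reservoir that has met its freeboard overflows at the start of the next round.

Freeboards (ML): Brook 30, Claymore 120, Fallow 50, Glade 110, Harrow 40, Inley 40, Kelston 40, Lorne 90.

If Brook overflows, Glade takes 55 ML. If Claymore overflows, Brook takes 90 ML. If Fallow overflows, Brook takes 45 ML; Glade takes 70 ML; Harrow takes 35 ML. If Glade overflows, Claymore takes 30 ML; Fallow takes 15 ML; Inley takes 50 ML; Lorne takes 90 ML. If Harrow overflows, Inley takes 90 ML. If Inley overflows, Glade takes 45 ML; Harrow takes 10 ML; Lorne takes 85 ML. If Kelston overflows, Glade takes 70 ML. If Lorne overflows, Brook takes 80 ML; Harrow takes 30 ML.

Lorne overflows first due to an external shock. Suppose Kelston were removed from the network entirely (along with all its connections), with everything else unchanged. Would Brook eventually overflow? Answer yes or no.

yes

With Kelston removed:
Round 1 — Lorne overflows (initial).
  Brook: +80 → 80 ≥ 30
  Harrow: +30 → 30 < 40
Round 2 — Brook overflows.
  Glade: +55 → 55 < 110
No further overflows.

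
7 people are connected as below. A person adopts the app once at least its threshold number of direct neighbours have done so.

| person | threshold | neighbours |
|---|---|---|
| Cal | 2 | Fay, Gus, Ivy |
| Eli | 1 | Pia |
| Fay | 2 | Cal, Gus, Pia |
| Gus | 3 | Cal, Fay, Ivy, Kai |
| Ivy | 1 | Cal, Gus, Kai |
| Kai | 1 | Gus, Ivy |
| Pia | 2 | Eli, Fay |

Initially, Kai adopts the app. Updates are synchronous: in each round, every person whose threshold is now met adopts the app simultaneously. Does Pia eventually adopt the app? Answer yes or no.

no

Round 1 — Kai adopts the app (initial).
Round 2 — checking thresholds:
  Gus: 1 of 4 neighbours < 3, holds.
  Ivy: 1 of 3 neighbours ≥ 1, adopts the app.
Round 3 — no new adoptions; cascade stops.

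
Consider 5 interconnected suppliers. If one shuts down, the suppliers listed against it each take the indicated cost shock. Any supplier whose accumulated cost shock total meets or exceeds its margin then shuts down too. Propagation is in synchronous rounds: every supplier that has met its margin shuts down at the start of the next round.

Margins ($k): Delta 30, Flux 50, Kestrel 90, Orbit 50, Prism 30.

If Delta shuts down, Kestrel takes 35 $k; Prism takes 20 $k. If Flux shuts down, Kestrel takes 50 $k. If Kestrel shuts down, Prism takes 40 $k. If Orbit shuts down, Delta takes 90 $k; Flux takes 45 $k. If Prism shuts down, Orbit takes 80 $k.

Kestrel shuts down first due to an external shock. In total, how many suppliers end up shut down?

4

Round 1 — Kestrel shuts down (initial).
  Prism: +40 → 40 ≥ 30
Round 2 — Prism shuts down.
  Orbit: +80 → 80 ≥ 50
Round 3 — Orbit shuts down.
  Delta: +90 → 90 ≥ 30
  Flux: +45 → 45 < 50
Round 4 — Delta shuts down.
No further shutdowns.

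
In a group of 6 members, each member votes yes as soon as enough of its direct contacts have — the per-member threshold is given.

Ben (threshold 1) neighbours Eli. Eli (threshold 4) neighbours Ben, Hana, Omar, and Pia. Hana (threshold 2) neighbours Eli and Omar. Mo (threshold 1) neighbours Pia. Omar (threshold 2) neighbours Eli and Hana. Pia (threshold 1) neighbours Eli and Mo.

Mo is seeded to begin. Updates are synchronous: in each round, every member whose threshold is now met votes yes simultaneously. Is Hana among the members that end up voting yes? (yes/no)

no

Round 1 — Mo votes yes (initial).
Round 2 — checking thresholds:
  Pia: 1 of 2 neighbours ≥ 1, votes yes.
Round 3 — no new yes votes; cascade stops.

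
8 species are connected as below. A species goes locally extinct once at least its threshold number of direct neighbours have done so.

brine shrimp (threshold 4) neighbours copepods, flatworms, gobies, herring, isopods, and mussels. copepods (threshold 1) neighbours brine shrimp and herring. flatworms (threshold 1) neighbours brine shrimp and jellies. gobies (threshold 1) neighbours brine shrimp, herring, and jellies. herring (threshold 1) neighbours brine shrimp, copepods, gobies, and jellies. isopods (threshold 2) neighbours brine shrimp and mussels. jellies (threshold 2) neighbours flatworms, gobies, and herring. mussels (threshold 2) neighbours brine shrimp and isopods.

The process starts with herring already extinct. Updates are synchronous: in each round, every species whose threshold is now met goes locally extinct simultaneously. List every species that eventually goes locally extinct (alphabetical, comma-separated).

brine shrimp, copepods, flatworms, gobies, herring, jellies

Round 1 — herring goes locally extinct (initial).
Round 2 — checking thresholds:
  brine shrimp: 1 of 6 neighbours < 4, holds.
  copepods: 1 of 2 neighbours ≥ 1, goes locally extinct.
  gobies: 1 of 3 neighbours ≥ 1, goes locally extinct.
  jellies: 1 of 3 neighbours < 2, holds.
Round 3 — checking thresholds:
  brine shrimp: 3 of 6 neighbours < 4, holds.
  jellies: 2 of 3 neighbours ≥ 2, goes locally extinct.
Round 4 — checking thresholds:
  brine shrimp: 3 of 6 neighbours < 4, holds.
  flatworms: 1 of 2 neighbours ≥ 1, goes locally extinct.
Round 5 — checking thresholds:
  brine shrimp: 4 of 6 neighbours ≥ 4, goes locally extinct.
Round 6 — no new extinctions; cascade stops.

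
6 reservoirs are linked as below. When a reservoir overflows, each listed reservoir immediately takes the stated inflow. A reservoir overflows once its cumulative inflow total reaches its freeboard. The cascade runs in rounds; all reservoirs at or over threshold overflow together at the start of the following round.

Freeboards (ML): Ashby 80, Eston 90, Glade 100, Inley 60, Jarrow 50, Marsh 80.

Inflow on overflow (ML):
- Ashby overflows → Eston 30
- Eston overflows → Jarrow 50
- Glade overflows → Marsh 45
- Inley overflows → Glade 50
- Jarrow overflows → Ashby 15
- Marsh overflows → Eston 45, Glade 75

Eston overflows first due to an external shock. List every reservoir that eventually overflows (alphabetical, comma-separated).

Round 1 — Eston overflows (initial).
  Jarrow: +50 → 50 ≥ 50
Round 2 — Jarrow overflows.
  Ashby: +15 → 15 < 80
No further overflows.

Eston, Jarrow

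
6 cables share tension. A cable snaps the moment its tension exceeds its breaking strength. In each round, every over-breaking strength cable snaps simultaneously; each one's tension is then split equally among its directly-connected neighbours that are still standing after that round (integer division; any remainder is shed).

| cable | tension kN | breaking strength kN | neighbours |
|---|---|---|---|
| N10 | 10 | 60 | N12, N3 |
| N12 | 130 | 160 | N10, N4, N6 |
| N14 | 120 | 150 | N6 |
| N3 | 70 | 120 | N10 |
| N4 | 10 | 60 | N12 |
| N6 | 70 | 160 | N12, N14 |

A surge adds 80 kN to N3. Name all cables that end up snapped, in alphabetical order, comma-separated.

Round 1 — N3 at 150 > 120. N3 snaps.
  N3 sheds 150 kN to N10: 150 each.
    N10: 10+150 = 160 > 60
Round 2 — N10 snaps.
  N10 sheds 160 kN to N12: 160 each.
    N12: 130+160 = 290 > 160
Round 3 — N12 snaps.
  N12 sheds 290 kN to N4, N6: 145 each.
    N4: 10+145 = 155 > 60
    N6: 70+145 = 215 > 160
Round 4 — N4, N6 snap.
  N4 sheds 155 kN: no online neighbours, lost.
  N6 sheds 215 kN to N14: 215 each.
    N14: 120+215 = 335 > 150
Round 5 — N14 snaps.
  N14 sheds 335 kN: no online neighbours, lost.
No further breaks.

N10, N12, N14, N3, N4, N6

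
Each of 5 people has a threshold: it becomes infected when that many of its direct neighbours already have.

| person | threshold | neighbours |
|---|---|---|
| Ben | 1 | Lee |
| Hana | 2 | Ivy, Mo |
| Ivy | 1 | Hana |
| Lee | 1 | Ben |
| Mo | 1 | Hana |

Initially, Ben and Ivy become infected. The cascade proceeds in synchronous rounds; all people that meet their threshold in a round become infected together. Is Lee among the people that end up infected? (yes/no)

Round 1 — Ben, Ivy become infected (initial).
Round 2 — checking thresholds:
  Hana: 1 of 2 neighbours < 2, below threshold.
  Lee: 1 of 1 neighbours ≥ 1, becomes infected.
Round 3 — no new infections; cascade stops.

yes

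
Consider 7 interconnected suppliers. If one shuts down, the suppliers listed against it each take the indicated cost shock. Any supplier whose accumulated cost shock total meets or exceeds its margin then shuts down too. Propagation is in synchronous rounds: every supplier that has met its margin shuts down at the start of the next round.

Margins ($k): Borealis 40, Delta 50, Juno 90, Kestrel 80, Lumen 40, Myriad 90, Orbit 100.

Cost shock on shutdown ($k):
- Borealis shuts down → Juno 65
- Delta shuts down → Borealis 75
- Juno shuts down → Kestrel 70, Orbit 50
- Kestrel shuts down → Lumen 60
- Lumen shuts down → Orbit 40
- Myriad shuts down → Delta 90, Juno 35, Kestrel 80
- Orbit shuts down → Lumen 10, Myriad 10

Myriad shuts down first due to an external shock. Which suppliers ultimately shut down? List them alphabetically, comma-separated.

Round 1 — Myriad shuts down (initial).
  Delta: +90 → 90 ≥ 50
  Juno: +35 → 35 < 90
  Kestrel: +80 → 80 ≥ 80
Round 2 — Delta, Kestrel shut down.
  Borealis: +75 → 75 ≥ 40
  Lumen: +60 → 60 ≥ 40
Round 3 — Borealis, Lumen shut down.
  Juno: +65 → 100 ≥ 90
  Orbit: +40 → 40 < 100
Round 4 — Juno shuts down.
  Orbit: +50 → 90 < 100
No further shutdowns.

Borealis, Delta, Juno, Kestrel, Lumen, Myriad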